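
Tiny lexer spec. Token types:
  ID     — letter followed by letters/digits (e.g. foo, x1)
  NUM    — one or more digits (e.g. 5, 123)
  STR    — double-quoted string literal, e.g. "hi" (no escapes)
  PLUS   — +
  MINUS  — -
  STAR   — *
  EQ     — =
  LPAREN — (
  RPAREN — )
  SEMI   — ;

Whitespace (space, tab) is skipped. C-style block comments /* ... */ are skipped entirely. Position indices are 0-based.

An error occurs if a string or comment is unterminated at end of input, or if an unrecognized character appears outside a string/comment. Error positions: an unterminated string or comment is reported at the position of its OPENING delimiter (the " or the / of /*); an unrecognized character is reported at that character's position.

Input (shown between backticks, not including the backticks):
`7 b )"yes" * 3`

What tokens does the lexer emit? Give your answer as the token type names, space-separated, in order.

pos=0: emit NUM '7' (now at pos=1)
pos=2: emit ID 'b' (now at pos=3)
pos=4: emit RPAREN ')'
pos=5: enter STRING mode
pos=5: emit STR "yes" (now at pos=10)
pos=11: emit STAR '*'
pos=13: emit NUM '3' (now at pos=14)
DONE. 6 tokens: [NUM, ID, RPAREN, STR, STAR, NUM]

Answer: NUM ID RPAREN STR STAR NUM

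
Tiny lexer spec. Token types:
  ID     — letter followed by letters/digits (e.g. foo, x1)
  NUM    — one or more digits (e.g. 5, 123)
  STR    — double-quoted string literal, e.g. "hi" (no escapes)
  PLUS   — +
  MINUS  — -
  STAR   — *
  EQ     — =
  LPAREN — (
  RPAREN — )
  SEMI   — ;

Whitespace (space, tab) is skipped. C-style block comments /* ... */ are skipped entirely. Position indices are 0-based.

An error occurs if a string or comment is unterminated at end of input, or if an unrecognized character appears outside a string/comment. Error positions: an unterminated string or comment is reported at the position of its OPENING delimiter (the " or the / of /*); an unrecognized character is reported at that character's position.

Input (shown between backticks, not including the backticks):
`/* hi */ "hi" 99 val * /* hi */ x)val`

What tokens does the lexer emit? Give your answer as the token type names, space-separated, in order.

Answer: STR NUM ID STAR ID RPAREN ID

Derivation:
pos=0: enter COMMENT mode (saw '/*')
exit COMMENT mode (now at pos=8)
pos=9: enter STRING mode
pos=9: emit STR "hi" (now at pos=13)
pos=14: emit NUM '99' (now at pos=16)
pos=17: emit ID 'val' (now at pos=20)
pos=21: emit STAR '*'
pos=23: enter COMMENT mode (saw '/*')
exit COMMENT mode (now at pos=31)
pos=32: emit ID 'x' (now at pos=33)
pos=33: emit RPAREN ')'
pos=34: emit ID 'val' (now at pos=37)
DONE. 7 tokens: [STR, NUM, ID, STAR, ID, RPAREN, ID]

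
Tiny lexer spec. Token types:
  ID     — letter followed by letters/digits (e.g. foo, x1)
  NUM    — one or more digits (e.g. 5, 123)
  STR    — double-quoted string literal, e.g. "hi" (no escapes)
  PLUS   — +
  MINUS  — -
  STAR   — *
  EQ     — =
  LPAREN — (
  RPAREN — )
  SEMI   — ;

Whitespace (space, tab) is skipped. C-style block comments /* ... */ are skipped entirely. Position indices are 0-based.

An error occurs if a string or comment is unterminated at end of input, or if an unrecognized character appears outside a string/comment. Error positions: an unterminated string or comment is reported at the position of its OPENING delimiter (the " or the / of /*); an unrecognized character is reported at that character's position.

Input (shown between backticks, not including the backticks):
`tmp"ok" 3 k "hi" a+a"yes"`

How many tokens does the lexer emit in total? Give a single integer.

Answer: 9

Derivation:
pos=0: emit ID 'tmp' (now at pos=3)
pos=3: enter STRING mode
pos=3: emit STR "ok" (now at pos=7)
pos=8: emit NUM '3' (now at pos=9)
pos=10: emit ID 'k' (now at pos=11)
pos=12: enter STRING mode
pos=12: emit STR "hi" (now at pos=16)
pos=17: emit ID 'a' (now at pos=18)
pos=18: emit PLUS '+'
pos=19: emit ID 'a' (now at pos=20)
pos=20: enter STRING mode
pos=20: emit STR "yes" (now at pos=25)
DONE. 9 tokens: [ID, STR, NUM, ID, STR, ID, PLUS, ID, STR]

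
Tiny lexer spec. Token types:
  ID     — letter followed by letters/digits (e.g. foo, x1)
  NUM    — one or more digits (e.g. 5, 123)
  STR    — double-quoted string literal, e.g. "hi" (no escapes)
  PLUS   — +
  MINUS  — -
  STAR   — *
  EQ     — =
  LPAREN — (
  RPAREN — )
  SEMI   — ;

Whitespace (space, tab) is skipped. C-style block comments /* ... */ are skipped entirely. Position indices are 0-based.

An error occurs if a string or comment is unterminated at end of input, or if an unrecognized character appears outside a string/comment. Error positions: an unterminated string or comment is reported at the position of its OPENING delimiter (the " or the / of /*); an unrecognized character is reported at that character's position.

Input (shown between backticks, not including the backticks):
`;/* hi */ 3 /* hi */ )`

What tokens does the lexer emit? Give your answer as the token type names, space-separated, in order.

pos=0: emit SEMI ';'
pos=1: enter COMMENT mode (saw '/*')
exit COMMENT mode (now at pos=9)
pos=10: emit NUM '3' (now at pos=11)
pos=12: enter COMMENT mode (saw '/*')
exit COMMENT mode (now at pos=20)
pos=21: emit RPAREN ')'
DONE. 3 tokens: [SEMI, NUM, RPAREN]

Answer: SEMI NUM RPAREN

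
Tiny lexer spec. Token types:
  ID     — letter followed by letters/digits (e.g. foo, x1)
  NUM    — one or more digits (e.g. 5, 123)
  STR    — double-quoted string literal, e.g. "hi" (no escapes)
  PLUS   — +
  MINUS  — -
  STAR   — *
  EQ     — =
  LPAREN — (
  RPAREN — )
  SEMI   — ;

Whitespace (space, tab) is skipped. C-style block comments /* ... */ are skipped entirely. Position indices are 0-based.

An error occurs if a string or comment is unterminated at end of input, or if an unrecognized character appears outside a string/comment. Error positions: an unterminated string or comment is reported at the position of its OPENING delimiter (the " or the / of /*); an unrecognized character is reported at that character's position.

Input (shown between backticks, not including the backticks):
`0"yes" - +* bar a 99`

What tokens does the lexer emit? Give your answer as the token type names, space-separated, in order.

Answer: NUM STR MINUS PLUS STAR ID ID NUM

Derivation:
pos=0: emit NUM '0' (now at pos=1)
pos=1: enter STRING mode
pos=1: emit STR "yes" (now at pos=6)
pos=7: emit MINUS '-'
pos=9: emit PLUS '+'
pos=10: emit STAR '*'
pos=12: emit ID 'bar' (now at pos=15)
pos=16: emit ID 'a' (now at pos=17)
pos=18: emit NUM '99' (now at pos=20)
DONE. 8 tokens: [NUM, STR, MINUS, PLUS, STAR, ID, ID, NUM]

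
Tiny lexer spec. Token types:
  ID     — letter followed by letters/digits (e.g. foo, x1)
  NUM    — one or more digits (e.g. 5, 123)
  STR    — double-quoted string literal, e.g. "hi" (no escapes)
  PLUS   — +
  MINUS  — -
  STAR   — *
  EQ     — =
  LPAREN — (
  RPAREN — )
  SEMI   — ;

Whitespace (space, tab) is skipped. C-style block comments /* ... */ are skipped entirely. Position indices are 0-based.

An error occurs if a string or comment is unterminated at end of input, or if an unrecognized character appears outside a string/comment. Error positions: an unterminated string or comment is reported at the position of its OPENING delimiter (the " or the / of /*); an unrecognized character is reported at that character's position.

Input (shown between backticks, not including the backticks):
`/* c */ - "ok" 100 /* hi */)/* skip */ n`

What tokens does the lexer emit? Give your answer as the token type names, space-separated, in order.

Answer: MINUS STR NUM RPAREN ID

Derivation:
pos=0: enter COMMENT mode (saw '/*')
exit COMMENT mode (now at pos=7)
pos=8: emit MINUS '-'
pos=10: enter STRING mode
pos=10: emit STR "ok" (now at pos=14)
pos=15: emit NUM '100' (now at pos=18)
pos=19: enter COMMENT mode (saw '/*')
exit COMMENT mode (now at pos=27)
pos=27: emit RPAREN ')'
pos=28: enter COMMENT mode (saw '/*')
exit COMMENT mode (now at pos=38)
pos=39: emit ID 'n' (now at pos=40)
DONE. 5 tokens: [MINUS, STR, NUM, RPAREN, ID]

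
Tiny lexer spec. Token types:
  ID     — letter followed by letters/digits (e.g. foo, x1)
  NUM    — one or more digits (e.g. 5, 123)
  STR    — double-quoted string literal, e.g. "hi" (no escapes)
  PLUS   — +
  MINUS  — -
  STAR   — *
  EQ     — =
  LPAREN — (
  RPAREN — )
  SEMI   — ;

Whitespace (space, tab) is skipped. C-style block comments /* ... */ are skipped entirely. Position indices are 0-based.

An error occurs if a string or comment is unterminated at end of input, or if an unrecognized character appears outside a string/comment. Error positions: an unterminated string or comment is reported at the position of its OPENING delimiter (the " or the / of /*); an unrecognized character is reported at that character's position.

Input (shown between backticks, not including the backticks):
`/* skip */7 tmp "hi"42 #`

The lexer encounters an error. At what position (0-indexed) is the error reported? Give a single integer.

Answer: 23

Derivation:
pos=0: enter COMMENT mode (saw '/*')
exit COMMENT mode (now at pos=10)
pos=10: emit NUM '7' (now at pos=11)
pos=12: emit ID 'tmp' (now at pos=15)
pos=16: enter STRING mode
pos=16: emit STR "hi" (now at pos=20)
pos=20: emit NUM '42' (now at pos=22)
pos=23: ERROR — unrecognized char '#'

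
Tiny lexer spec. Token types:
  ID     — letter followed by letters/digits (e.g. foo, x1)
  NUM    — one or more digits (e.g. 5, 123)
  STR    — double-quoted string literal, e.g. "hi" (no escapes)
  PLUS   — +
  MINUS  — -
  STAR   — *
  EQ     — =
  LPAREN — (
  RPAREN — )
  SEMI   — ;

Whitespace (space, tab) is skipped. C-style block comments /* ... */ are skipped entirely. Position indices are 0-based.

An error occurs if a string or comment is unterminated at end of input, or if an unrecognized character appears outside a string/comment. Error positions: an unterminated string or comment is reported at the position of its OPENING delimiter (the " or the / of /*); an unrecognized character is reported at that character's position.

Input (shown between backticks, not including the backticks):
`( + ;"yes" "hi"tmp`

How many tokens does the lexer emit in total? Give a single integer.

Answer: 6

Derivation:
pos=0: emit LPAREN '('
pos=2: emit PLUS '+'
pos=4: emit SEMI ';'
pos=5: enter STRING mode
pos=5: emit STR "yes" (now at pos=10)
pos=11: enter STRING mode
pos=11: emit STR "hi" (now at pos=15)
pos=15: emit ID 'tmp' (now at pos=18)
DONE. 6 tokens: [LPAREN, PLUS, SEMI, STR, STR, ID]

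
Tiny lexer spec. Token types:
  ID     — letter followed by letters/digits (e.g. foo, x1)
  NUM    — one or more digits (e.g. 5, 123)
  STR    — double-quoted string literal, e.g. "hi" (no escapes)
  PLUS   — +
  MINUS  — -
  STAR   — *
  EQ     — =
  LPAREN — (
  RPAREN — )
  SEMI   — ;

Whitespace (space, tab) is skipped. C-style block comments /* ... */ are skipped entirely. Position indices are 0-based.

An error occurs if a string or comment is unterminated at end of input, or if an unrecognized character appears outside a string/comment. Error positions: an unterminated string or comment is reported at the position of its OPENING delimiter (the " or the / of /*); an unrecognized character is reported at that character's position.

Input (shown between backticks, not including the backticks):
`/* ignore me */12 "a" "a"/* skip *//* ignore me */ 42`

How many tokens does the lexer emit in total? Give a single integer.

Answer: 4

Derivation:
pos=0: enter COMMENT mode (saw '/*')
exit COMMENT mode (now at pos=15)
pos=15: emit NUM '12' (now at pos=17)
pos=18: enter STRING mode
pos=18: emit STR "a" (now at pos=21)
pos=22: enter STRING mode
pos=22: emit STR "a" (now at pos=25)
pos=25: enter COMMENT mode (saw '/*')
exit COMMENT mode (now at pos=35)
pos=35: enter COMMENT mode (saw '/*')
exit COMMENT mode (now at pos=50)
pos=51: emit NUM '42' (now at pos=53)
DONE. 4 tokens: [NUM, STR, STR, NUM]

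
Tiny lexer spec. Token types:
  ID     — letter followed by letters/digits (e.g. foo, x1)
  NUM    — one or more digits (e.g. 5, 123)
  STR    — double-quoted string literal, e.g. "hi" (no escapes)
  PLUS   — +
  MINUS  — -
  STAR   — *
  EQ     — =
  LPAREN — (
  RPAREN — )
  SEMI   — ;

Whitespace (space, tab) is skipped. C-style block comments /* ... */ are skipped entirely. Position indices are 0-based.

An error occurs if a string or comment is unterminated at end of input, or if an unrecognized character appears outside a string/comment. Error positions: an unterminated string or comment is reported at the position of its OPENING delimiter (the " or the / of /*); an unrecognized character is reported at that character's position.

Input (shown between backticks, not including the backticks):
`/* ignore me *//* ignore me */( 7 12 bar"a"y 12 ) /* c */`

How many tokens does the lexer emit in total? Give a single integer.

pos=0: enter COMMENT mode (saw '/*')
exit COMMENT mode (now at pos=15)
pos=15: enter COMMENT mode (saw '/*')
exit COMMENT mode (now at pos=30)
pos=30: emit LPAREN '('
pos=32: emit NUM '7' (now at pos=33)
pos=34: emit NUM '12' (now at pos=36)
pos=37: emit ID 'bar' (now at pos=40)
pos=40: enter STRING mode
pos=40: emit STR "a" (now at pos=43)
pos=43: emit ID 'y' (now at pos=44)
pos=45: emit NUM '12' (now at pos=47)
pos=48: emit RPAREN ')'
pos=50: enter COMMENT mode (saw '/*')
exit COMMENT mode (now at pos=57)
DONE. 8 tokens: [LPAREN, NUM, NUM, ID, STR, ID, NUM, RPAREN]

Answer: 8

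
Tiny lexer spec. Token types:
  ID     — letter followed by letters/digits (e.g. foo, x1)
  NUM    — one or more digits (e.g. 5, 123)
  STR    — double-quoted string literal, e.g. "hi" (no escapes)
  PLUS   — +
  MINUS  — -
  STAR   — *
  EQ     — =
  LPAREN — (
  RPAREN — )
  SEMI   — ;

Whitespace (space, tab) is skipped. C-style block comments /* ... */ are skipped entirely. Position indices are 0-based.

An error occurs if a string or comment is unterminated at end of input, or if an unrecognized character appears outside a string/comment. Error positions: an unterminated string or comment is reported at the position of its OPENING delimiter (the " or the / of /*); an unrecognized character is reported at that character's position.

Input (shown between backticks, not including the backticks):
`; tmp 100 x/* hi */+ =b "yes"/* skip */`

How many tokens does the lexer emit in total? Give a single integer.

pos=0: emit SEMI ';'
pos=2: emit ID 'tmp' (now at pos=5)
pos=6: emit NUM '100' (now at pos=9)
pos=10: emit ID 'x' (now at pos=11)
pos=11: enter COMMENT mode (saw '/*')
exit COMMENT mode (now at pos=19)
pos=19: emit PLUS '+'
pos=21: emit EQ '='
pos=22: emit ID 'b' (now at pos=23)
pos=24: enter STRING mode
pos=24: emit STR "yes" (now at pos=29)
pos=29: enter COMMENT mode (saw '/*')
exit COMMENT mode (now at pos=39)
DONE. 8 tokens: [SEMI, ID, NUM, ID, PLUS, EQ, ID, STR]

Answer: 8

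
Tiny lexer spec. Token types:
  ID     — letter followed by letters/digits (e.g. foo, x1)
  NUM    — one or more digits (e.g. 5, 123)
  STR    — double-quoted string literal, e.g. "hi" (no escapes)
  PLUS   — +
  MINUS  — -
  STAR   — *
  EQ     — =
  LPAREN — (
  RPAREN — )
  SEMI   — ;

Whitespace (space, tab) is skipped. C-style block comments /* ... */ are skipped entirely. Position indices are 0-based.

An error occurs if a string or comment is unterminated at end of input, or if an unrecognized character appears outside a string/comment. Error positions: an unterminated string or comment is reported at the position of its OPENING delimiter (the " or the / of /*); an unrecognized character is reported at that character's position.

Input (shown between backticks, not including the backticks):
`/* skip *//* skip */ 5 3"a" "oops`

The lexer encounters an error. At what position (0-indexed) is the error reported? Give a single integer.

pos=0: enter COMMENT mode (saw '/*')
exit COMMENT mode (now at pos=10)
pos=10: enter COMMENT mode (saw '/*')
exit COMMENT mode (now at pos=20)
pos=21: emit NUM '5' (now at pos=22)
pos=23: emit NUM '3' (now at pos=24)
pos=24: enter STRING mode
pos=24: emit STR "a" (now at pos=27)
pos=28: enter STRING mode
pos=28: ERROR — unterminated string

Answer: 28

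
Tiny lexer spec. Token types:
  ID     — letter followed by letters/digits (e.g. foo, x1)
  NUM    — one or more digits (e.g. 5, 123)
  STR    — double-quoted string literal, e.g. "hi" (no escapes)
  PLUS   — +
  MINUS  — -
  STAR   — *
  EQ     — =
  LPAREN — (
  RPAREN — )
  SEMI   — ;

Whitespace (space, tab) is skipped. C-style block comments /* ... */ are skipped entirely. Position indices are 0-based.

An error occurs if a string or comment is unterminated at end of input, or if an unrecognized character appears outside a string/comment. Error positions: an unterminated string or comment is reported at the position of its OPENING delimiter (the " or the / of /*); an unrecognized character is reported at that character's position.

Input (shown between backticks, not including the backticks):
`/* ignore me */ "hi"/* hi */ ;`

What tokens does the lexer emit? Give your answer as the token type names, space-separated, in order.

pos=0: enter COMMENT mode (saw '/*')
exit COMMENT mode (now at pos=15)
pos=16: enter STRING mode
pos=16: emit STR "hi" (now at pos=20)
pos=20: enter COMMENT mode (saw '/*')
exit COMMENT mode (now at pos=28)
pos=29: emit SEMI ';'
DONE. 2 tokens: [STR, SEMI]

Answer: STR SEMI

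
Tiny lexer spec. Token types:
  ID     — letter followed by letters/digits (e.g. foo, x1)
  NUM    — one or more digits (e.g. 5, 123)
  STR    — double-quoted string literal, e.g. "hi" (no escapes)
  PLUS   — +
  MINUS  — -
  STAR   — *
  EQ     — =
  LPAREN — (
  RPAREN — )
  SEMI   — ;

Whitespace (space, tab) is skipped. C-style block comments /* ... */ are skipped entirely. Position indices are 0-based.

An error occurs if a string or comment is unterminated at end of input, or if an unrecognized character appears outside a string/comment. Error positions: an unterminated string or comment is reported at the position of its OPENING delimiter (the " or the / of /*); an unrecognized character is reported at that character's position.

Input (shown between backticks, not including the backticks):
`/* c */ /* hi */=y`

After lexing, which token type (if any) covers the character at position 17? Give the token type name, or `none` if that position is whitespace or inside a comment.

pos=0: enter COMMENT mode (saw '/*')
exit COMMENT mode (now at pos=7)
pos=8: enter COMMENT mode (saw '/*')
exit COMMENT mode (now at pos=16)
pos=16: emit EQ '='
pos=17: emit ID 'y' (now at pos=18)
DONE. 2 tokens: [EQ, ID]
Position 17: char is 'y' -> ID

Answer: ID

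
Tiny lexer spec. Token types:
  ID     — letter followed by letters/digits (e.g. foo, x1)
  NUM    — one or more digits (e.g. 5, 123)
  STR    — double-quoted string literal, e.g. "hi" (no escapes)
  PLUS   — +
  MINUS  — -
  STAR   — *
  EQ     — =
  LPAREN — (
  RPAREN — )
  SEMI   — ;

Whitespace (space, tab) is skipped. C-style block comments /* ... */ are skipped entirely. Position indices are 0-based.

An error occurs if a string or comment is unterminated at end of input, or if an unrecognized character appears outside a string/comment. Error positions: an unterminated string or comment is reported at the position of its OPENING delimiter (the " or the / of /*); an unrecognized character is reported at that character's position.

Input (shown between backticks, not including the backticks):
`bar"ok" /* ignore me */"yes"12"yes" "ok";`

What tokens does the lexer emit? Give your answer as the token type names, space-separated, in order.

Answer: ID STR STR NUM STR STR SEMI

Derivation:
pos=0: emit ID 'bar' (now at pos=3)
pos=3: enter STRING mode
pos=3: emit STR "ok" (now at pos=7)
pos=8: enter COMMENT mode (saw '/*')
exit COMMENT mode (now at pos=23)
pos=23: enter STRING mode
pos=23: emit STR "yes" (now at pos=28)
pos=28: emit NUM '12' (now at pos=30)
pos=30: enter STRING mode
pos=30: emit STR "yes" (now at pos=35)
pos=36: enter STRING mode
pos=36: emit STR "ok" (now at pos=40)
pos=40: emit SEMI ';'
DONE. 7 tokens: [ID, STR, STR, NUM, STR, STR, SEMI]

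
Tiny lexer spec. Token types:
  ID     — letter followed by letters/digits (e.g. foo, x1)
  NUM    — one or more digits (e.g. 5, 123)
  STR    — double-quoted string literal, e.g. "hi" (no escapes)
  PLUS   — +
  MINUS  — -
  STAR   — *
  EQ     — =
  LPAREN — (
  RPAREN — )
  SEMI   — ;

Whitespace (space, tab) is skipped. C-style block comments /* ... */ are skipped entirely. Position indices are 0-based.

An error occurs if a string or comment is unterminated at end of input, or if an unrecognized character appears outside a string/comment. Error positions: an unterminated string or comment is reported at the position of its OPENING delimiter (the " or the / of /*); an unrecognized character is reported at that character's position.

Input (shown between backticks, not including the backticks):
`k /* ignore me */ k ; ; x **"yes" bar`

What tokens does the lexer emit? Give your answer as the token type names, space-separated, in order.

Answer: ID ID SEMI SEMI ID STAR STAR STR ID

Derivation:
pos=0: emit ID 'k' (now at pos=1)
pos=2: enter COMMENT mode (saw '/*')
exit COMMENT mode (now at pos=17)
pos=18: emit ID 'k' (now at pos=19)
pos=20: emit SEMI ';'
pos=22: emit SEMI ';'
pos=24: emit ID 'x' (now at pos=25)
pos=26: emit STAR '*'
pos=27: emit STAR '*'
pos=28: enter STRING mode
pos=28: emit STR "yes" (now at pos=33)
pos=34: emit ID 'bar' (now at pos=37)
DONE. 9 tokens: [ID, ID, SEMI, SEMI, ID, STAR, STAR, STR, ID]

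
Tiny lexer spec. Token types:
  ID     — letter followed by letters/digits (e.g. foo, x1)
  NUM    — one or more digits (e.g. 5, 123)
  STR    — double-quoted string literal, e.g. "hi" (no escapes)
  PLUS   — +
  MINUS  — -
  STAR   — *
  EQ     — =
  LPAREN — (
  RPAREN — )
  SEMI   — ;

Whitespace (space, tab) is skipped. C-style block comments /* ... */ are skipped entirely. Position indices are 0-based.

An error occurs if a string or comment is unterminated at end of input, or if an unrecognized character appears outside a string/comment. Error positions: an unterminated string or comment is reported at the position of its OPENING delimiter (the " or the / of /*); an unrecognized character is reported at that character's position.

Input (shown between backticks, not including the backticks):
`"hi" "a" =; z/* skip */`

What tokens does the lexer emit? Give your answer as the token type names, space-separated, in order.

Answer: STR STR EQ SEMI ID

Derivation:
pos=0: enter STRING mode
pos=0: emit STR "hi" (now at pos=4)
pos=5: enter STRING mode
pos=5: emit STR "a" (now at pos=8)
pos=9: emit EQ '='
pos=10: emit SEMI ';'
pos=12: emit ID 'z' (now at pos=13)
pos=13: enter COMMENT mode (saw '/*')
exit COMMENT mode (now at pos=23)
DONE. 5 tokens: [STR, STR, EQ, SEMI, ID]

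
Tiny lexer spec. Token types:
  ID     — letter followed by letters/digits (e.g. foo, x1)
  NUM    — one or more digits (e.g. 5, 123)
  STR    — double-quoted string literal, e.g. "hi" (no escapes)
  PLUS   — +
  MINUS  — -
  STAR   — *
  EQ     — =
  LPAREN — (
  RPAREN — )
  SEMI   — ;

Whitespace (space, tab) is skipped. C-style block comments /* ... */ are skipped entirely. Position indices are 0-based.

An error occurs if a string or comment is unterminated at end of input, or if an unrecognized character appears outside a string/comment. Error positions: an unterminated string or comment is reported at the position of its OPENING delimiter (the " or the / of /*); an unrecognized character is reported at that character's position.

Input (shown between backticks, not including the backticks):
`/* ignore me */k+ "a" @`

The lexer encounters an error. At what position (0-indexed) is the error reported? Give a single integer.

pos=0: enter COMMENT mode (saw '/*')
exit COMMENT mode (now at pos=15)
pos=15: emit ID 'k' (now at pos=16)
pos=16: emit PLUS '+'
pos=18: enter STRING mode
pos=18: emit STR "a" (now at pos=21)
pos=22: ERROR — unrecognized char '@'

Answer: 22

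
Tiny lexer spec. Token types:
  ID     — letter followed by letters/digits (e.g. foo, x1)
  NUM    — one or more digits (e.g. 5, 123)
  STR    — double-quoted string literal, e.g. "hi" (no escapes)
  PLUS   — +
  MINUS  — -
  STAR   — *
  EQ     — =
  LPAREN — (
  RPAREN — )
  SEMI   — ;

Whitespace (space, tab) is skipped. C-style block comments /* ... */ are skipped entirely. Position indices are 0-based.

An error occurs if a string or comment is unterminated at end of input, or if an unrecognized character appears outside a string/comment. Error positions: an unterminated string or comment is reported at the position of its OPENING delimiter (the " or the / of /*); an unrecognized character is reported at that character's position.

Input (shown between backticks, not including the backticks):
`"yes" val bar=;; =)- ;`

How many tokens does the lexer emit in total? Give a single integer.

Answer: 10

Derivation:
pos=0: enter STRING mode
pos=0: emit STR "yes" (now at pos=5)
pos=6: emit ID 'val' (now at pos=9)
pos=10: emit ID 'bar' (now at pos=13)
pos=13: emit EQ '='
pos=14: emit SEMI ';'
pos=15: emit SEMI ';'
pos=17: emit EQ '='
pos=18: emit RPAREN ')'
pos=19: emit MINUS '-'
pos=21: emit SEMI ';'
DONE. 10 tokens: [STR, ID, ID, EQ, SEMI, SEMI, EQ, RPAREN, MINUS, SEMI]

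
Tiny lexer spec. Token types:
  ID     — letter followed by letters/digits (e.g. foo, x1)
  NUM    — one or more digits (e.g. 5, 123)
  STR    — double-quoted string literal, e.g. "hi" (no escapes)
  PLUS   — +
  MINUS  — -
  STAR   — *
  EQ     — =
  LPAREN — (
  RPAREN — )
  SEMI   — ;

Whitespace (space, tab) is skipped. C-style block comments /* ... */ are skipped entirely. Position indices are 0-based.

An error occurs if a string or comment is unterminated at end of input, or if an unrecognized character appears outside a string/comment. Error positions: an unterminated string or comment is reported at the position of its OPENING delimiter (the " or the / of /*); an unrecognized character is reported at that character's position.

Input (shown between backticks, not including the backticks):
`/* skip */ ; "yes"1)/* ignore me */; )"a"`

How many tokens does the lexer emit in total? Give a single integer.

pos=0: enter COMMENT mode (saw '/*')
exit COMMENT mode (now at pos=10)
pos=11: emit SEMI ';'
pos=13: enter STRING mode
pos=13: emit STR "yes" (now at pos=18)
pos=18: emit NUM '1' (now at pos=19)
pos=19: emit RPAREN ')'
pos=20: enter COMMENT mode (saw '/*')
exit COMMENT mode (now at pos=35)
pos=35: emit SEMI ';'
pos=37: emit RPAREN ')'
pos=38: enter STRING mode
pos=38: emit STR "a" (now at pos=41)
DONE. 7 tokens: [SEMI, STR, NUM, RPAREN, SEMI, RPAREN, STR]

Answer: 7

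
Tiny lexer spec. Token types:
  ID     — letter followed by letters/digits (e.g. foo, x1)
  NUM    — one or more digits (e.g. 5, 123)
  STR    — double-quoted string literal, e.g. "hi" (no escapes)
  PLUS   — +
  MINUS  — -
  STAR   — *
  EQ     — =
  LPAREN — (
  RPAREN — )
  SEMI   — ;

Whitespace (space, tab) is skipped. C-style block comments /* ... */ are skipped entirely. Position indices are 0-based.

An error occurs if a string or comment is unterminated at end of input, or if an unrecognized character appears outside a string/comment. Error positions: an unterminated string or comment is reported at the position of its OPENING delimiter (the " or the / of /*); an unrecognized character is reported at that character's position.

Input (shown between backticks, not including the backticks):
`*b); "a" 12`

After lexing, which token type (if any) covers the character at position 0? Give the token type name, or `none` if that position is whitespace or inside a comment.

Answer: STAR

Derivation:
pos=0: emit STAR '*'
pos=1: emit ID 'b' (now at pos=2)
pos=2: emit RPAREN ')'
pos=3: emit SEMI ';'
pos=5: enter STRING mode
pos=5: emit STR "a" (now at pos=8)
pos=9: emit NUM '12' (now at pos=11)
DONE. 6 tokens: [STAR, ID, RPAREN, SEMI, STR, NUM]
Position 0: char is '*' -> STAR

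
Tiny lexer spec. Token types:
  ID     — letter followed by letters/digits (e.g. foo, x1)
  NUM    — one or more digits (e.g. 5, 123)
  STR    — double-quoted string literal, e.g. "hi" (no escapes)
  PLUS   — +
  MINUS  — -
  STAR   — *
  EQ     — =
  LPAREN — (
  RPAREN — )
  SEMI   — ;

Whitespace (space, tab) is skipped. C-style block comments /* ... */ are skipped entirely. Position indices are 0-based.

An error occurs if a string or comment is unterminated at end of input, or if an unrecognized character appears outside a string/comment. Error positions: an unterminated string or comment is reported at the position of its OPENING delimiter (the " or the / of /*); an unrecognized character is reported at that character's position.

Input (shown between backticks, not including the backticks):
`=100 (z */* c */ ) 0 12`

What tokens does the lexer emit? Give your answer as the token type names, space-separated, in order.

Answer: EQ NUM LPAREN ID STAR RPAREN NUM NUM

Derivation:
pos=0: emit EQ '='
pos=1: emit NUM '100' (now at pos=4)
pos=5: emit LPAREN '('
pos=6: emit ID 'z' (now at pos=7)
pos=8: emit STAR '*'
pos=9: enter COMMENT mode (saw '/*')
exit COMMENT mode (now at pos=16)
pos=17: emit RPAREN ')'
pos=19: emit NUM '0' (now at pos=20)
pos=21: emit NUM '12' (now at pos=23)
DONE. 8 tokens: [EQ, NUM, LPAREN, ID, STAR, RPAREN, NUM, NUM]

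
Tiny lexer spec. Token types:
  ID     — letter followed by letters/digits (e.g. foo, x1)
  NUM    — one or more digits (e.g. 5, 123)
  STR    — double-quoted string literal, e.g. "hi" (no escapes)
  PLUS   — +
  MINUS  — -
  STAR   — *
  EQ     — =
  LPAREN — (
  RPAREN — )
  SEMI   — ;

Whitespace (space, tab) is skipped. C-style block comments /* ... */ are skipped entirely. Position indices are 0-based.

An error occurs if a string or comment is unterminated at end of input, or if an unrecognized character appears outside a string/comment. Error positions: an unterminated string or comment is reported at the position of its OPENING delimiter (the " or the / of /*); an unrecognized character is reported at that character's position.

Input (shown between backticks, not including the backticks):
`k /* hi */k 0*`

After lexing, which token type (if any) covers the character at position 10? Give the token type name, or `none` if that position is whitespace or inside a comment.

Answer: ID

Derivation:
pos=0: emit ID 'k' (now at pos=1)
pos=2: enter COMMENT mode (saw '/*')
exit COMMENT mode (now at pos=10)
pos=10: emit ID 'k' (now at pos=11)
pos=12: emit NUM '0' (now at pos=13)
pos=13: emit STAR '*'
DONE. 4 tokens: [ID, ID, NUM, STAR]
Position 10: char is 'k' -> ID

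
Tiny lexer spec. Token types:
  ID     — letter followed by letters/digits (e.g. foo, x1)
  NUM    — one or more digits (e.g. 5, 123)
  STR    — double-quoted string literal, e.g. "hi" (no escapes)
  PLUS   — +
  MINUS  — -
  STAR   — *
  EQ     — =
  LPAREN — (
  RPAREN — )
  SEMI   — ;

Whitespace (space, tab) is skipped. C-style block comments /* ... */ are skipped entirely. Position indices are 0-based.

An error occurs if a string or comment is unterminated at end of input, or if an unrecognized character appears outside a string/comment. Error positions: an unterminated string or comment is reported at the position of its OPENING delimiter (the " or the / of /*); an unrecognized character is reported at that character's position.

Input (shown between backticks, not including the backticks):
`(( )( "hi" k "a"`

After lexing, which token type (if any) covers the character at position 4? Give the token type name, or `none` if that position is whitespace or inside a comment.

pos=0: emit LPAREN '('
pos=1: emit LPAREN '('
pos=3: emit RPAREN ')'
pos=4: emit LPAREN '('
pos=6: enter STRING mode
pos=6: emit STR "hi" (now at pos=10)
pos=11: emit ID 'k' (now at pos=12)
pos=13: enter STRING mode
pos=13: emit STR "a" (now at pos=16)
DONE. 7 tokens: [LPAREN, LPAREN, RPAREN, LPAREN, STR, ID, STR]
Position 4: char is '(' -> LPAREN

Answer: LPAREN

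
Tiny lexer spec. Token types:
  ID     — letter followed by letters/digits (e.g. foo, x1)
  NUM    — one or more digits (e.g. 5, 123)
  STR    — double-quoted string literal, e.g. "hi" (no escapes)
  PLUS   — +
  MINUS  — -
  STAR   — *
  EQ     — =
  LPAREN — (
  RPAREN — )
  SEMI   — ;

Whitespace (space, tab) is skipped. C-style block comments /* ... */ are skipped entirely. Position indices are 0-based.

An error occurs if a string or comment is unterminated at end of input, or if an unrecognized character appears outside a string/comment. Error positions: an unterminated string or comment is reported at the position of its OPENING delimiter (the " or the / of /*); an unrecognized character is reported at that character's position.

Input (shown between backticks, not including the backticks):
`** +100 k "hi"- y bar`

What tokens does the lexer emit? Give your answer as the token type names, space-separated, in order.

Answer: STAR STAR PLUS NUM ID STR MINUS ID ID

Derivation:
pos=0: emit STAR '*'
pos=1: emit STAR '*'
pos=3: emit PLUS '+'
pos=4: emit NUM '100' (now at pos=7)
pos=8: emit ID 'k' (now at pos=9)
pos=10: enter STRING mode
pos=10: emit STR "hi" (now at pos=14)
pos=14: emit MINUS '-'
pos=16: emit ID 'y' (now at pos=17)
pos=18: emit ID 'bar' (now at pos=21)
DONE. 9 tokens: [STAR, STAR, PLUS, NUM, ID, STR, MINUS, ID, ID]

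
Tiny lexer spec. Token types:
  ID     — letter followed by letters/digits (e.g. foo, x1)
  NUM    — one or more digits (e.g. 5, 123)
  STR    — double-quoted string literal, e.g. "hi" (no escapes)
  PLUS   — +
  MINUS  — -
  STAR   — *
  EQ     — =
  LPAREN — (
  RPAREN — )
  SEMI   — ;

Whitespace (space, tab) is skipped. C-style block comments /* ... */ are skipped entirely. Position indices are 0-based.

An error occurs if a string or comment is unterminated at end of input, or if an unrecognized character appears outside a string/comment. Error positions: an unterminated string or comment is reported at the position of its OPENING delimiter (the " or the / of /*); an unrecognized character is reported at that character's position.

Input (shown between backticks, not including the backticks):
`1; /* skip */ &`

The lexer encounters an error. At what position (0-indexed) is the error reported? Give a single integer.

pos=0: emit NUM '1' (now at pos=1)
pos=1: emit SEMI ';'
pos=3: enter COMMENT mode (saw '/*')
exit COMMENT mode (now at pos=13)
pos=14: ERROR — unrecognized char '&'

Answer: 14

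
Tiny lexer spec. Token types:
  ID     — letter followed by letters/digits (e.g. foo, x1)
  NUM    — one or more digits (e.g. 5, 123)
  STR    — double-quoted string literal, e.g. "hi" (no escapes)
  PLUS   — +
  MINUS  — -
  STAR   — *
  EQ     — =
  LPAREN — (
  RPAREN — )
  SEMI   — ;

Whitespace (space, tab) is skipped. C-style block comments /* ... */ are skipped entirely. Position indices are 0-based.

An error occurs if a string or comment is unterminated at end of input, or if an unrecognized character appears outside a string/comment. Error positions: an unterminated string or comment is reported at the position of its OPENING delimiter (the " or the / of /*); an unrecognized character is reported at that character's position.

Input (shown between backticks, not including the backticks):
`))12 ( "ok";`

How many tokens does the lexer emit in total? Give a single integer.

Answer: 6

Derivation:
pos=0: emit RPAREN ')'
pos=1: emit RPAREN ')'
pos=2: emit NUM '12' (now at pos=4)
pos=5: emit LPAREN '('
pos=7: enter STRING mode
pos=7: emit STR "ok" (now at pos=11)
pos=11: emit SEMI ';'
DONE. 6 tokens: [RPAREN, RPAREN, NUM, LPAREN, STR, SEMI]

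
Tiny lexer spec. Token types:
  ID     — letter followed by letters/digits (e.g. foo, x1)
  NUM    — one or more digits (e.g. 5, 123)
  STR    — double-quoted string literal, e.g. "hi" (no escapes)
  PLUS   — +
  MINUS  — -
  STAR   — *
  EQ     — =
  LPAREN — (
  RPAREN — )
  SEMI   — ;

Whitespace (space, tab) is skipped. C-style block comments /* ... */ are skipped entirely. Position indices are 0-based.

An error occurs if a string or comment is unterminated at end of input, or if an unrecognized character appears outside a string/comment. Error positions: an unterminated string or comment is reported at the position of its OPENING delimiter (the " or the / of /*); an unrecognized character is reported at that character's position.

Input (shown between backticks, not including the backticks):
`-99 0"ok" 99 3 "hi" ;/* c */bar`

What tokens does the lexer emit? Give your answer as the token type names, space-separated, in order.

Answer: MINUS NUM NUM STR NUM NUM STR SEMI ID

Derivation:
pos=0: emit MINUS '-'
pos=1: emit NUM '99' (now at pos=3)
pos=4: emit NUM '0' (now at pos=5)
pos=5: enter STRING mode
pos=5: emit STR "ok" (now at pos=9)
pos=10: emit NUM '99' (now at pos=12)
pos=13: emit NUM '3' (now at pos=14)
pos=15: enter STRING mode
pos=15: emit STR "hi" (now at pos=19)
pos=20: emit SEMI ';'
pos=21: enter COMMENT mode (saw '/*')
exit COMMENT mode (now at pos=28)
pos=28: emit ID 'bar' (now at pos=31)
DONE. 9 tokens: [MINUS, NUM, NUM, STR, NUM, NUM, STR, SEMI, ID]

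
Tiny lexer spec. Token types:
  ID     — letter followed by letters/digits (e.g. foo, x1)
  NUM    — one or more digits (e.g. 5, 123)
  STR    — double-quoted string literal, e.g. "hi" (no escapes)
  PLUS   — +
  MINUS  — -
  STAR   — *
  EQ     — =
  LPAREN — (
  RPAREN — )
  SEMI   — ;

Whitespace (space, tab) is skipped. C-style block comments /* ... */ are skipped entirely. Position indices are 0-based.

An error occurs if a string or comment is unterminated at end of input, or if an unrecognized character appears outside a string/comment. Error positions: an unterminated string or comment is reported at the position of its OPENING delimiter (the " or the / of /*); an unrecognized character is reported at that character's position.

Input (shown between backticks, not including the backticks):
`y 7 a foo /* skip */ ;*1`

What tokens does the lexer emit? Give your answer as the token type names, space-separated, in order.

pos=0: emit ID 'y' (now at pos=1)
pos=2: emit NUM '7' (now at pos=3)
pos=4: emit ID 'a' (now at pos=5)
pos=6: emit ID 'foo' (now at pos=9)
pos=10: enter COMMENT mode (saw '/*')
exit COMMENT mode (now at pos=20)
pos=21: emit SEMI ';'
pos=22: emit STAR '*'
pos=23: emit NUM '1' (now at pos=24)
DONE. 7 tokens: [ID, NUM, ID, ID, SEMI, STAR, NUM]

Answer: ID NUM ID ID SEMI STAR NUM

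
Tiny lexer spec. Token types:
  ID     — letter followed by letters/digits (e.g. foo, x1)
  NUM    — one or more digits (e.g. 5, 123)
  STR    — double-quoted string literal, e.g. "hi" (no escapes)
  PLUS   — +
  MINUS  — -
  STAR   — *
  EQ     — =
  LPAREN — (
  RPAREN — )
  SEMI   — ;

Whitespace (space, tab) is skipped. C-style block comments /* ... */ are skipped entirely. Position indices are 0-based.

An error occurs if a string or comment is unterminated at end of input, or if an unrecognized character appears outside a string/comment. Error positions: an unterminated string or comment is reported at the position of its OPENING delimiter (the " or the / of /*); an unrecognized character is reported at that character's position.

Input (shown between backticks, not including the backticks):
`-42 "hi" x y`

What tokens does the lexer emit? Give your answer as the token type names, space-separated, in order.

Answer: MINUS NUM STR ID ID

Derivation:
pos=0: emit MINUS '-'
pos=1: emit NUM '42' (now at pos=3)
pos=4: enter STRING mode
pos=4: emit STR "hi" (now at pos=8)
pos=9: emit ID 'x' (now at pos=10)
pos=11: emit ID 'y' (now at pos=12)
DONE. 5 tokens: [MINUS, NUM, STR, ID, ID]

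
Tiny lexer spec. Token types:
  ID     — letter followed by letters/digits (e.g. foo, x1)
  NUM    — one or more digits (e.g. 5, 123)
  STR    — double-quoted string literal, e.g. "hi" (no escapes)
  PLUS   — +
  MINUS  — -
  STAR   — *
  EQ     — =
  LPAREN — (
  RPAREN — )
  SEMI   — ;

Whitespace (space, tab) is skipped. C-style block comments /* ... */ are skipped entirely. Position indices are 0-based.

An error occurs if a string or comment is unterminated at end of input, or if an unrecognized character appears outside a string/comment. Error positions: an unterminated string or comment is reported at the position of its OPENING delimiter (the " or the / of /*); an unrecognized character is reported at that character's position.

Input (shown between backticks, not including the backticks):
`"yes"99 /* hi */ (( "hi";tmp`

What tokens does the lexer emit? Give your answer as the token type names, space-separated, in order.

Answer: STR NUM LPAREN LPAREN STR SEMI ID

Derivation:
pos=0: enter STRING mode
pos=0: emit STR "yes" (now at pos=5)
pos=5: emit NUM '99' (now at pos=7)
pos=8: enter COMMENT mode (saw '/*')
exit COMMENT mode (now at pos=16)
pos=17: emit LPAREN '('
pos=18: emit LPAREN '('
pos=20: enter STRING mode
pos=20: emit STR "hi" (now at pos=24)
pos=24: emit SEMI ';'
pos=25: emit ID 'tmp' (now at pos=28)
DONE. 7 tokens: [STR, NUM, LPAREN, LPAREN, STR, SEMI, ID]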